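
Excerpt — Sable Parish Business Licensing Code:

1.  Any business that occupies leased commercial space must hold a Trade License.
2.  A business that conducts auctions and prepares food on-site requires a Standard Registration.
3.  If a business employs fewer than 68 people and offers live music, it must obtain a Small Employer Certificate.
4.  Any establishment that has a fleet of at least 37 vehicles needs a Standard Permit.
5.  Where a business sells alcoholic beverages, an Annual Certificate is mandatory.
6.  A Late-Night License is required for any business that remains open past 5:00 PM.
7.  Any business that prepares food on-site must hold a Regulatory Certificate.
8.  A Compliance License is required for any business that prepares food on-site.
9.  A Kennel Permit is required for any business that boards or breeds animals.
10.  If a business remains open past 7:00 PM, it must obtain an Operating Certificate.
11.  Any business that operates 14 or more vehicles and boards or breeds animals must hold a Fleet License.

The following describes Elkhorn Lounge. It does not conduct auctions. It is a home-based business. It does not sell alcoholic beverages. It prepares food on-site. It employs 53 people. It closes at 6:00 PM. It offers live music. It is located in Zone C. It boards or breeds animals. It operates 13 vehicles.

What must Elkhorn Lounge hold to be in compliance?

1. is a home-based business (not: occupies leased commercial space) → Trade License not required.
2. does not conduct auctions; prepares food on-site → Standard Registration not required.
3. employees 53 < 68; offers live music → Small Employer Certificate required.
4. vehicles 13 < 37 → Standard Permit not required.
5. does not sell alcoholic beverages → Annual Certificate not required.
6. closes 6:00 PM, after 5:00 PM → Late-Night License required.
7. prepares food on-site → Regulatory Certificate required.
8. prepares food on-site → Compliance License required.
9. boards or breeds animals → Kennel Permit required.
10. closes 6:00 PM, at/before 7:00 PM → Operating Certificate not required.
11. vehicles 13 < 14; boards or breeds animals → Fleet License not required.

Compliance License, Kennel Permit, Late-Night License, Regulatory Certificate, Small Employer Certificate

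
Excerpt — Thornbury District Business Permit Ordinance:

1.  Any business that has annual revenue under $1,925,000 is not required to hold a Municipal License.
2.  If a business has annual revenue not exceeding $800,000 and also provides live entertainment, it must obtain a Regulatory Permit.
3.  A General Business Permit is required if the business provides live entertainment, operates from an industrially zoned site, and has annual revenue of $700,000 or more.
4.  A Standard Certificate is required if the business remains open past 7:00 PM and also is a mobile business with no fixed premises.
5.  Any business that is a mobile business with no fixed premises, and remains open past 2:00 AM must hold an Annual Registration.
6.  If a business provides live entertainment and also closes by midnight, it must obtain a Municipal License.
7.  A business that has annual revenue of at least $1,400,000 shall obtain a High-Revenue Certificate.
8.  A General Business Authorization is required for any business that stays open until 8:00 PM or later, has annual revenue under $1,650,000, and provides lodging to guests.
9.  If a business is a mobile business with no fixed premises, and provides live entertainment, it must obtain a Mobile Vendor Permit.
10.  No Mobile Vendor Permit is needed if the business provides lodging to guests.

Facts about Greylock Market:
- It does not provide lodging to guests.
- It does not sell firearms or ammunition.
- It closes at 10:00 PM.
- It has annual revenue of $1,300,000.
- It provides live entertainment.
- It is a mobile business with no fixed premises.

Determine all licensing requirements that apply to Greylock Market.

1. revenue $1,300,000 < $1,925,000 → exempt from Municipal License.
2. revenue $1,300,000 > $800,000; provides live entertainment → Regulatory Permit not required.
3. provides live entertainment; is a mobile business with no fixed premises (not: operates from an industrially zoned site); revenue $1,300,000 ≥ $700,000 → General Business Permit not required.
4. closes 10:00 PM, after 7:00 PM; is a mobile business with no fixed premises → Standard Certificate required.
5. is a mobile business with no fixed premises; closes 10:00 PM, at/before 2:00 AM → Annual Registration not required.
6. provides live entertainment; closes 10:00 PM, at/before midnight → Municipal License required.
7. revenue $1,300,000 < $1,400,000 → High-Revenue Certificate not required.
8. closes 10:00 PM, after 8:00 PM; revenue $1,300,000 < $1,650,000; does not provide lodging to guests → General Business Authorization not required.
9. is a mobile business with no fixed premises; provides live entertainment → Mobile Vendor Permit required.
10. does not provide lodging to guests → Mobile Vendor Permit exemption does not apply.

Mobile Vendor Permit, Standard Certificate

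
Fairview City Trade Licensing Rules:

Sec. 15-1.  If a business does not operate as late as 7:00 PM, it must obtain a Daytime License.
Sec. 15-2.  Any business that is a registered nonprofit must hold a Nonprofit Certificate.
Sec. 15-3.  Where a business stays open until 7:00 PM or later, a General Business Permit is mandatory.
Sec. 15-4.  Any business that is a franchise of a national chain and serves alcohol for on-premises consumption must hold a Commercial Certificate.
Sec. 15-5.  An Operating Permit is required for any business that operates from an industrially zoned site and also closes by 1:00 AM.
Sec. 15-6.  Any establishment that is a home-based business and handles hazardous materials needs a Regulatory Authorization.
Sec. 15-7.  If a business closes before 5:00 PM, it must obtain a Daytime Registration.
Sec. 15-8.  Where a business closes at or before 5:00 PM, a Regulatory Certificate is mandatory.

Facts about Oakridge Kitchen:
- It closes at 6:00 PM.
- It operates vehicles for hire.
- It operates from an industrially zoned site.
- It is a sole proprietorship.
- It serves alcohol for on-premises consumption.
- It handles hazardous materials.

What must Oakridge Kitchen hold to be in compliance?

Daytime License, Operating Permit

Sec. 15-1. closes 6:00 PM, at/before 7:00 PM → Daytime License required.
Sec. 15-2. is a sole proprietorship (not: is a registered nonprofit) → Nonprofit Certificate not required.
Sec. 15-3. closes 6:00 PM, at/before 7:00 PM → General Business Permit not required.
Sec. 15-4. is a sole proprietorship (not: is a franchise of a national chain); serves alcohol for on-premises consumption → Commercial Certificate not required.
Sec. 15-5. operates from an industrially zoned site; closes 6:00 PM, at/before 1:00 AM → Operating Permit required.
Sec. 15-6. operates from an industrially zoned site (not: is a home-based business); handles hazardous materials → Regulatory Authorization not required.
Sec. 15-7. closes 6:00 PM, after 5:00 PM → Daytime Registration not required.
Sec. 15-8. closes 6:00 PM, after 5:00 PM → Regulatory Certificate not required.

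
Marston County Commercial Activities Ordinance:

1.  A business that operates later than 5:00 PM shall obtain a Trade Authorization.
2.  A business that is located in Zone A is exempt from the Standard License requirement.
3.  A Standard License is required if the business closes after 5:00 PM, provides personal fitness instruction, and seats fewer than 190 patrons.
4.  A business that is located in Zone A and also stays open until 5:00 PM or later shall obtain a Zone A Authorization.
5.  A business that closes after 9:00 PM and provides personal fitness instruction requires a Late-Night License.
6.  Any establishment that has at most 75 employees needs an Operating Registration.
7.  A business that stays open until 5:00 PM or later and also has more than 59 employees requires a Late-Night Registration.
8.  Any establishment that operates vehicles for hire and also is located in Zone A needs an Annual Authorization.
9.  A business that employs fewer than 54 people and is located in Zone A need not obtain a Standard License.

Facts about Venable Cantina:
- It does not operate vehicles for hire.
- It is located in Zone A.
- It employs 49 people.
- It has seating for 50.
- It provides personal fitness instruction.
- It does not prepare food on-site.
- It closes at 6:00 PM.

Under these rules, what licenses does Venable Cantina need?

Operating Registration, Trade Authorization, Zone A Authorization

1. closes 6:00 PM, after 5:00 PM → Trade Authorization required.
2. is located in Zone A → exempt from Standard License.
3. closes 6:00 PM, after 5:00 PM; provides personal fitness instruction; seating 50 < 190 → Standard License required.
4. is located in Zone A; closes 6:00 PM, after 5:00 PM → Zone A Authorization required.
5. closes 6:00 PM, at/before 9:00 PM; provides personal fitness instruction → Late-Night License not required.
6. employees 49 ≤ 75 → Operating Registration required.
7. closes 6:00 PM, after 5:00 PM; employees 49 ≤ 59 → Late-Night Registration not required.
8. does not operate vehicles for hire; is located in Zone A → Annual Authorization not required.
9. employees 49 < 54; is located in Zone A → exempt from Standard License.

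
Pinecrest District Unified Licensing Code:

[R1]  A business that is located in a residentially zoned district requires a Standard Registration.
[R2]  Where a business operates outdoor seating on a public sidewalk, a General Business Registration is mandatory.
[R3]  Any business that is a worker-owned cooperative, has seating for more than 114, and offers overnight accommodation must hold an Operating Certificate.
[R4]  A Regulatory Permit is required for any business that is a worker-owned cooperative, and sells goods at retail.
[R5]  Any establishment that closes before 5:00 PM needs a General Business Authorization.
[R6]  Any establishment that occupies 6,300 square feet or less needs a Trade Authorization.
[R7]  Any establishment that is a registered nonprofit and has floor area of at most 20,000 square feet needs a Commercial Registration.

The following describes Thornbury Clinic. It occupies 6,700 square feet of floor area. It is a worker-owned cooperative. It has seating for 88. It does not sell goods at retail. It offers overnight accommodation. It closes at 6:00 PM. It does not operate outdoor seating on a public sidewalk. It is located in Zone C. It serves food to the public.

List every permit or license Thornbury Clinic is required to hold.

None

[R1] is located in Zone C (not: is located in a residentially zoned district) → Standard Registration not required.
[R2] does not operate outdoor seating on a public sidewalk → General Business Registration not required.
[R3] is a worker-owned cooperative; seating 88 ≤ 114; offers overnight accommodation → Operating Certificate not required.
[R4] is a worker-owned cooperative; does not sell goods at retail → Regulatory Permit not required.
[R5] closes 6:00 PM, after 5:00 PM → General Business Authorization not required.
[R6] floor area 6,700 square feet > 6,300 square feet → Trade Authorization not required.
[R7] is a worker-owned cooperative (not: is a registered nonprofit); floor area 6,700 square feet ≤ 20,000 square feet → Commercial Registration not required.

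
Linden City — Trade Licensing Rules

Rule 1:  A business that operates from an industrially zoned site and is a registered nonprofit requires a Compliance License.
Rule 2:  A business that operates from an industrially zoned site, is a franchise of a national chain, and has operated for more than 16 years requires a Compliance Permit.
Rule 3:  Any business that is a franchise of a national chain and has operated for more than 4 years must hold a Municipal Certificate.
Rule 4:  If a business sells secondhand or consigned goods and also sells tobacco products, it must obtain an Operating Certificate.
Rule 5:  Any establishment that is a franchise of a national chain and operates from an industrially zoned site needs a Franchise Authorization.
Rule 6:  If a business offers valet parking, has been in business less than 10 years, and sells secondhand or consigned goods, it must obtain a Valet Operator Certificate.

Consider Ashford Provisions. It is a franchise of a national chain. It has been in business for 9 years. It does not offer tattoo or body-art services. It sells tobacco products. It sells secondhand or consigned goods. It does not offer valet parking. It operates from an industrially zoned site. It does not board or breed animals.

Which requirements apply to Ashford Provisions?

Franchise Authorization, Municipal Certificate, Operating Certificate

Rule 1: operates from an industrially zoned site; is a franchise of a national chain (not: is a registered nonprofit) → Compliance License not required.
Rule 2: operates from an industrially zoned site; is a franchise of a national chain; years in business 9 ≤ 16 → Compliance Permit not required.
Rule 3: is a franchise of a national chain; years in business 9 > 4 → Municipal Certificate required.
Rule 4: sells secondhand or consigned goods; sells tobacco products → Operating Certificate required.
Rule 5: is a franchise of a national chain; operates from an industrially zoned site → Franchise Authorization required.
Rule 6: does not offer valet parking; years in business 9 < 10; sells secondhand or consigned goods → Valet Operator Certificate not required.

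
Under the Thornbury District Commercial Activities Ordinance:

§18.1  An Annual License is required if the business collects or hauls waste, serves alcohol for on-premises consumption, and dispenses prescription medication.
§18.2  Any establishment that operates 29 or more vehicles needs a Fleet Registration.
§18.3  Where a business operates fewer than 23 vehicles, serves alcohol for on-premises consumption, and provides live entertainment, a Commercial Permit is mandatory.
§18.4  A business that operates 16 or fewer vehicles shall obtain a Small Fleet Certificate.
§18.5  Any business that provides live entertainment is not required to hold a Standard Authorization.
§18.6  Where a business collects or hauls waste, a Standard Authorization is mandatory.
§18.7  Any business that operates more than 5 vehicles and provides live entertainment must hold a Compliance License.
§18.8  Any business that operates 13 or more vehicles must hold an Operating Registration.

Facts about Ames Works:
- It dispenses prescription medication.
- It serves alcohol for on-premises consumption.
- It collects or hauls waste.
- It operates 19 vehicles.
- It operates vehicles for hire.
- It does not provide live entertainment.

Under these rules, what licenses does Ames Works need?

§18.1 collects or hauls waste; serves alcohol for on-premises consumption; dispenses prescription medication → Annual License required.
§18.2 vehicles 19 < 29 → Fleet Registration not required.
§18.3 vehicles 19 < 23; serves alcohol for on-premises consumption; does not provide live entertainment → Commercial Permit not required.
§18.4 vehicles 19 > 16 → Small Fleet Certificate not required.
§18.5 does not provide live entertainment → Standard Authorization exemption does not apply.
§18.6 collects or hauls waste → Standard Authorization required.
§18.7 vehicles 19 > 5; does not provide live entertainment → Compliance License not required.
§18.8 vehicles 19 ≥ 13 → Operating Registration required.

Annual License, Operating Registration, Standard Authorization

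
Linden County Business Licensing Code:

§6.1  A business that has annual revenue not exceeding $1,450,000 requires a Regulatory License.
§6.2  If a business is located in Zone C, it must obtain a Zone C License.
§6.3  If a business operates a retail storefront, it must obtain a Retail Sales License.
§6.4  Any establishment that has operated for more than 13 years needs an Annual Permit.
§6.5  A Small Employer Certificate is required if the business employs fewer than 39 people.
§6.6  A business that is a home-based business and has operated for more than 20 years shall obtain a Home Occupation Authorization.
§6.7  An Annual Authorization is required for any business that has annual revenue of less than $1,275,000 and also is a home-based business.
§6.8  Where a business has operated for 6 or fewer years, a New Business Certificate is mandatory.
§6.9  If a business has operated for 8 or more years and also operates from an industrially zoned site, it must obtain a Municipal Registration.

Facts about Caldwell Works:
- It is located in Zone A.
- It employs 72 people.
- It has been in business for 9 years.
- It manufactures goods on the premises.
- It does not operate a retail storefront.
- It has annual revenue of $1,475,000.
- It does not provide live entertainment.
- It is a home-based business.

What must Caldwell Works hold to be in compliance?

§6.1 revenue $1,475,000 > $1,450,000 → Regulatory License not required.
§6.2 is located in Zone A (not: is located in Zone C) → Zone C License not required.
§6.3 does not operate a retail storefront → Retail Sales License not required.
§6.4 years in business 9 ≤ 13 → Annual Permit not required.
§6.5 employees 72 ≥ 39 → Small Employer Certificate not required.
§6.6 is a home-based business; years in business 9 ≤ 20 → Home Occupation Authorization not required.
§6.7 revenue $1,475,000 ≥ $1,275,000; is a home-based business → Annual Authorization not required.
§6.8 years in business 9 > 6 → New Business Certificate not required.
§6.9 years in business 9 ≥ 8; is a home-based business (not: operates from an industrially zoned site) → Municipal Registration not required.

None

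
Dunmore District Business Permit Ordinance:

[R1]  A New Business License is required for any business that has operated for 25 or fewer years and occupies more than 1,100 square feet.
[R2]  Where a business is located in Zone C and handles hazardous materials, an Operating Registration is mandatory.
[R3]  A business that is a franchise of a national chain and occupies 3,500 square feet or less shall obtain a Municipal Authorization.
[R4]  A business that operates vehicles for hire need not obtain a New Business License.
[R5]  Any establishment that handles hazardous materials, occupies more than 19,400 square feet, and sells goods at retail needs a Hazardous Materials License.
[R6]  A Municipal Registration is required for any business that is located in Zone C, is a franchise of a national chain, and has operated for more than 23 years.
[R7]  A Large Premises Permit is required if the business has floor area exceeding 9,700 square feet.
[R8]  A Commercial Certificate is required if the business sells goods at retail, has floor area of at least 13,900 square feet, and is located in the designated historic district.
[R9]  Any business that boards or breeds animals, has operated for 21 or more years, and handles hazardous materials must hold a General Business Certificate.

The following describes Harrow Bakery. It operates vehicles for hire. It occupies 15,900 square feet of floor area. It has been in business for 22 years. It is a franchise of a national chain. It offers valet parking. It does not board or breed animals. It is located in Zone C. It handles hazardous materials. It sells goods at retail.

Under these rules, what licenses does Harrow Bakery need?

[R1] years in business 22 ≤ 25; floor area 15,900 square feet > 1,100 square feet → New Business License required.
[R2] is located in Zone C; handles hazardous materials → Operating Registration required.
[R3] is a franchise of a national chain; floor area 15,900 square feet > 3,500 square feet → Municipal Authorization not required.
[R4] operates vehicles for hire → exempt from New Business License.
[R5] handles hazardous materials; floor area 15,900 square feet ≤ 19,400 square feet; sells goods at retail → Hazardous Materials License not required.
[R6] is located in Zone C; is a franchise of a national chain; years in business 22 ≤ 23 → Municipal Registration not required.
[R7] floor area 15,900 square feet > 9,700 square feet → Large Premises Permit required.
[R8] sells goods at retail; floor area 15,900 square feet ≥ 13,900 square feet; is located in Zone C (not: is located in the designated historic district) → Commercial Certificate not required.
[R9] does not board or breed animals; years in business 22 ≥ 21; handles hazardous materials → General Business Certificate not required.

Large Premises Permit, Operating Registration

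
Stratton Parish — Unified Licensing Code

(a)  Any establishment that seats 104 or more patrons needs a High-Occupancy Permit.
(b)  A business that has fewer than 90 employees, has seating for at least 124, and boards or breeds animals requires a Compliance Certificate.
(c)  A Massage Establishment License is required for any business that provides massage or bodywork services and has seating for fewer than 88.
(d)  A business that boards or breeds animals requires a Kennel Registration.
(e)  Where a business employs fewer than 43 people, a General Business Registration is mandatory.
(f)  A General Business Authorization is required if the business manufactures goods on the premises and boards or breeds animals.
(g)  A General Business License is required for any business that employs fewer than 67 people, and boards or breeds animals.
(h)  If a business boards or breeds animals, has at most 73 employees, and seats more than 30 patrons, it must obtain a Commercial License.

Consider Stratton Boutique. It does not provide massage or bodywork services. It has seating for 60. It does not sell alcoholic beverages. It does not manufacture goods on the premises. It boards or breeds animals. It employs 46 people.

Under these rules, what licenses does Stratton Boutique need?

Commercial License, General Business License, Kennel Registration

(a) seating 60 < 104 → High-Occupancy Permit not required.
(b) employees 46 < 90; seating 60 < 124; boards or breeds animals → Compliance Certificate not required.
(c) does not provide massage or bodywork services; seating 60 < 88 → Massage Establishment License not required.
(d) boards or breeds animals → Kennel Registration required.
(e) employees 46 ≥ 43 → General Business Registration not required.
(f) does not manufacture goods on the premises; boards or breeds animals → General Business Authorization not required.
(g) employees 46 < 67; boards or breeds animals → General Business License required.
(h) boards or breeds animals; employees 46 ≤ 73; seating 60 > 30 → Commercial License required.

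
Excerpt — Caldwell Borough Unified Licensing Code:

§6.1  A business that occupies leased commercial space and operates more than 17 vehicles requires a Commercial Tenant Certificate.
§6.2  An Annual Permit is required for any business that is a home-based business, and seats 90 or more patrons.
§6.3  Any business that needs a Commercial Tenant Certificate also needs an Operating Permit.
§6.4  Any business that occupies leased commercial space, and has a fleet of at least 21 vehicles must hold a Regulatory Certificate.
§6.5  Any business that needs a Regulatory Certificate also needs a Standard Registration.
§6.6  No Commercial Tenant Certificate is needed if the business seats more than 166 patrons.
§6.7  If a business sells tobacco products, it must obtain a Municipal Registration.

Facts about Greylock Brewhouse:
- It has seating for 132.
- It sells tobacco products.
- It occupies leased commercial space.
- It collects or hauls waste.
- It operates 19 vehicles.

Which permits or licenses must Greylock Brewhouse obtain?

Commercial Tenant Certificate, Municipal Registration, Operating Permit

§6.1 occupies leased commercial space; vehicles 19 > 17 → Commercial Tenant Certificate required.
§6.2 occupies leased commercial space (not: is a home-based business); seating 132 ≥ 90 → Annual Permit not required.
§6.3 Commercial Tenant Certificate is required → Operating Permit also required.
§6.4 occupies leased commercial space; vehicles 19 < 21 → Regulatory Certificate not required.
§6.5 Regulatory Certificate is not required → no effect.
§6.6 seating 132 ≤ 166 → Commercial Tenant Certificate exemption does not apply.
§6.7 sells tobacco products → Municipal Registration required.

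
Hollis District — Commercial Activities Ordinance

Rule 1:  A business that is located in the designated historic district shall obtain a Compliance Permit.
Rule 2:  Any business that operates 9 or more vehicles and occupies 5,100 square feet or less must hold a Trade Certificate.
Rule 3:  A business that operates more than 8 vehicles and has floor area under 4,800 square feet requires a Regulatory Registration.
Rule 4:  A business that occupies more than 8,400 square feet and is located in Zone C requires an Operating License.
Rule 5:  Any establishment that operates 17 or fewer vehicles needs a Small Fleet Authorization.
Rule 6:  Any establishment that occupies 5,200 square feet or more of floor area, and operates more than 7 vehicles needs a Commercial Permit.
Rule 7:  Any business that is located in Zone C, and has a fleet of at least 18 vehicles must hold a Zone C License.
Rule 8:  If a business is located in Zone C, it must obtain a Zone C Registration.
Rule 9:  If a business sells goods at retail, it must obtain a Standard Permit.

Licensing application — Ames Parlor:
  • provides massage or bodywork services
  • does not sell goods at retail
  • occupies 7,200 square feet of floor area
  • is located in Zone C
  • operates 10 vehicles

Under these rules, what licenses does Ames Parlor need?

Commercial Permit, Small Fleet Authorization, Zone C Registration

Rule 1: is located in Zone C (not: is located in the designated historic district) → Compliance Permit not required.
Rule 2: vehicles 10 ≥ 9; floor area 7,200 square feet > 5,100 square feet → Trade Certificate not required.
Rule 3: vehicles 10 > 8; floor area 7,200 square feet ≥ 4,800 square feet → Regulatory Registration not required.
Rule 4: floor area 7,200 square feet ≤ 8,400 square feet; is located in Zone C → Operating License not required.
Rule 5: vehicles 10 ≤ 17 → Small Fleet Authorization required.
Rule 6: floor area 7,200 square feet ≥ 5,200 square feet; vehicles 10 > 7 → Commercial Permit required.
Rule 7: is located in Zone C; vehicles 10 < 18 → Zone C License not required.
Rule 8: is located in Zone C → Zone C Registration required.
Rule 9: does not sell goods at retail → Standard Permit not required.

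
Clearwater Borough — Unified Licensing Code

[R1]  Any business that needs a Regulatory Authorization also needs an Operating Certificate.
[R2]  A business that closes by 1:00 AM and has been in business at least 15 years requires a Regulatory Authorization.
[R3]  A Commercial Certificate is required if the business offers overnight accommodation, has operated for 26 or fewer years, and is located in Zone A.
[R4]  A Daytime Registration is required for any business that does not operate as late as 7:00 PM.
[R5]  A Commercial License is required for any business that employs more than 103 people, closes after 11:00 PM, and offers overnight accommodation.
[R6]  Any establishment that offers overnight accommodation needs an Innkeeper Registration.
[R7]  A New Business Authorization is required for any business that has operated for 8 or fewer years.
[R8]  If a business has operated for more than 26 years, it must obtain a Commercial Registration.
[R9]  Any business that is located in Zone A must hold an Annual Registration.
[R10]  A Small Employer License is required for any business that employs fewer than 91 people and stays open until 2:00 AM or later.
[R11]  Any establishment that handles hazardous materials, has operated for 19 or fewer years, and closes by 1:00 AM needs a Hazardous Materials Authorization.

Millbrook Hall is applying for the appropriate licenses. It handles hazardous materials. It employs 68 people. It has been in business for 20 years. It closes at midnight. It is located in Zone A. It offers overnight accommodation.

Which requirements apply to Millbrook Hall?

Annual Registration, Commercial Certificate, Innkeeper Registration, Operating Certificate, Regulatory Authorization

[R1] Regulatory Authorization is required → Operating Certificate also required.
[R2] closes midnight, at/before 1:00 AM; years in business 20 ≥ 15 → Regulatory Authorization required.
[R3] offers overnight accommodation; years in business 20 ≤ 26; is located in Zone A → Commercial Certificate required.
[R4] closes midnight, after 7:00 PM → Daytime Registration not required.
[R5] employees 68 ≤ 103; closes midnight, after 11:00 PM; offers overnight accommodation → Commercial License not required.
[R6] offers overnight accommodation → Innkeeper Registration required.
[R7] years in business 20 > 8 → New Business Authorization not required.
[R8] years in business 20 ≤ 26 → Commercial Registration not required.
[R9] is located in Zone A → Annual Registration required.
[R10] employees 68 < 91; closes midnight, at/before 2:00 AM → Small Employer License not required.
[R11] handles hazardous materials; years in business 20 > 19; closes midnight, at/before 1:00 AM → Hazardous Materials Authorization not required.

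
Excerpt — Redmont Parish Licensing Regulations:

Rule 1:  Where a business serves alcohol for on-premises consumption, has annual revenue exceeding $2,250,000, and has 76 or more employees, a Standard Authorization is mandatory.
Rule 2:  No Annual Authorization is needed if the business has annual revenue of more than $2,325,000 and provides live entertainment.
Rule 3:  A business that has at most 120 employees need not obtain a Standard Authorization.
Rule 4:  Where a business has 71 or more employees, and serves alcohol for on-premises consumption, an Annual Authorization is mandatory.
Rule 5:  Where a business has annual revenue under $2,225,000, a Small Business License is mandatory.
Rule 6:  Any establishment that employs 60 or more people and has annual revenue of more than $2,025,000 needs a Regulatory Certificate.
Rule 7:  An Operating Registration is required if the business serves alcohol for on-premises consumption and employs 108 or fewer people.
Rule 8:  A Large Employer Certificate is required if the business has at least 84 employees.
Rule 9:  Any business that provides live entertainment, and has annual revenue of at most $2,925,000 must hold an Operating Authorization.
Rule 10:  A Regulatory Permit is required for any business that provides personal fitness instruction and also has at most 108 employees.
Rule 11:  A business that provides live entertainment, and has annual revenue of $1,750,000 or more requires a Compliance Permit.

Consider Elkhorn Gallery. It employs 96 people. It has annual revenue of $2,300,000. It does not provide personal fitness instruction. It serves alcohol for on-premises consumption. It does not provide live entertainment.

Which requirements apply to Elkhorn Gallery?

Annual Authorization, Large Employer Certificate, Operating Registration, Regulatory Certificate

Rule 1: serves alcohol for on-premises consumption; revenue $2,300,000 > $2,250,000; employees 96 ≥ 76 → Standard Authorization required.
Rule 2: revenue $2,300,000 ≤ $2,325,000; does not provide live entertainment → Annual Authorization exemption does not apply.
Rule 3: employees 96 ≤ 120 → exempt from Standard Authorization.
Rule 4: employees 96 ≥ 71; serves alcohol for on-premises consumption → Annual Authorization required.
Rule 5: revenue $2,300,000 ≥ $2,225,000 → Small Business License not required.
Rule 6: employees 96 ≥ 60; revenue $2,300,000 > $2,025,000 → Regulatory Certificate required.
Rule 7: serves alcohol for on-premises consumption; employees 96 ≤ 108 → Operating Registration required.
Rule 8: employees 96 ≥ 84 → Large Employer Certificate required.
Rule 9: does not provide live entertainment; revenue $2,300,000 ≤ $2,925,000 → Operating Authorization not required.
Rule 10: does not provide personal fitness instruction; employees 96 ≤ 108 → Regulatory Permit not required.
Rule 11: does not provide live entertainment; revenue $2,300,000 ≥ $1,750,000 → Compliance Permit not required.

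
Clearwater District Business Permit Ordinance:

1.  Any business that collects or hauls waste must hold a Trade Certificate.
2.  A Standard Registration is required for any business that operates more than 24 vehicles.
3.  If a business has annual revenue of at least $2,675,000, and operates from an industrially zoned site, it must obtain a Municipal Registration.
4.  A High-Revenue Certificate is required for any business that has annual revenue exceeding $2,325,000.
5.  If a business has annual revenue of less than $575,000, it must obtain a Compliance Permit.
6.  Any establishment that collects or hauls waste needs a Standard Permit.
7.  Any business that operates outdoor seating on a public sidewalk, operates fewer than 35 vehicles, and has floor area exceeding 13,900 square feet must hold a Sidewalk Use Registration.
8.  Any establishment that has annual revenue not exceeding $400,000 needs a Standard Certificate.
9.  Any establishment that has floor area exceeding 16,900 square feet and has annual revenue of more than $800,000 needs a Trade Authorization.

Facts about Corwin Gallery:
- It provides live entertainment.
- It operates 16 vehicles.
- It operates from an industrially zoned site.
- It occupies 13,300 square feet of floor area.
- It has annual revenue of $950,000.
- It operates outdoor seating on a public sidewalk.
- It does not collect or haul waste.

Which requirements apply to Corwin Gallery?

None

1. does not collect or haul waste → Trade Certificate not required.
2. vehicles 16 ≤ 24 → Standard Registration not required.
3. revenue $950,000 < $2,675,000; operates from an industrially zoned site → Municipal Registration not required.
4. revenue $950,000 ≤ $2,325,000 → High-Revenue Certificate not required.
5. revenue $950,000 ≥ $575,000 → Compliance Permit not required.
6. does not collect or haul waste → Standard Permit not required.
7. operates outdoor seating on a public sidewalk; vehicles 16 < 35; floor area 13,300 square feet ≤ 13,900 square feet → Sidewalk Use Registration not required.
8. revenue $950,000 > $400,000 → Standard Certificate not required.
9. floor area 13,300 square feet ≤ 16,900 square feet; revenue $950,000 > $800,000 → Trade Authorization not required.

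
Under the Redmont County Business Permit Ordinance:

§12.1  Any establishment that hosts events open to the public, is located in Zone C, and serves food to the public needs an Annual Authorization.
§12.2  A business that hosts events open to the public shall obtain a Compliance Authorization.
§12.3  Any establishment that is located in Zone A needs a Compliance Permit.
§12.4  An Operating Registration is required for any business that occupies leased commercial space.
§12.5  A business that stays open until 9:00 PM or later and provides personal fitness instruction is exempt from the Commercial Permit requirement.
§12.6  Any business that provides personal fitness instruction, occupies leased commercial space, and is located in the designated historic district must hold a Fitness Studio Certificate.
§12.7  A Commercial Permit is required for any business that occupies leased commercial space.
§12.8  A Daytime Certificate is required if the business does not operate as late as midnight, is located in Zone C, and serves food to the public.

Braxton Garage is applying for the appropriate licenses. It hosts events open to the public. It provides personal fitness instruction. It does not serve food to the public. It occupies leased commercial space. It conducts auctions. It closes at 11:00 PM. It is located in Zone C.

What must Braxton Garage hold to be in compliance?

Compliance Authorization, Operating Registration

§12.1 hosts events open to the public; is located in Zone C; does not serve food to the public → Annual Authorization not required.
§12.2 hosts events open to the public → Compliance Authorization required.
§12.3 is located in Zone C (not: is located in Zone A) → Compliance Permit not required.
§12.4 occupies leased commercial space → Operating Registration required.
§12.5 closes 11:00 PM, after 9:00 PM; provides personal fitness instruction → exempt from Commercial Permit.
§12.6 provides personal fitness instruction; occupies leased commercial space; is located in Zone C (not: is located in the designated historic district) → Fitness Studio Certificate not required.
§12.7 occupies leased commercial space → Commercial Permit required.
§12.8 closes 11:00 PM, at/before midnight; is located in Zone C; does not serve food to the public → Daytime Certificate not required.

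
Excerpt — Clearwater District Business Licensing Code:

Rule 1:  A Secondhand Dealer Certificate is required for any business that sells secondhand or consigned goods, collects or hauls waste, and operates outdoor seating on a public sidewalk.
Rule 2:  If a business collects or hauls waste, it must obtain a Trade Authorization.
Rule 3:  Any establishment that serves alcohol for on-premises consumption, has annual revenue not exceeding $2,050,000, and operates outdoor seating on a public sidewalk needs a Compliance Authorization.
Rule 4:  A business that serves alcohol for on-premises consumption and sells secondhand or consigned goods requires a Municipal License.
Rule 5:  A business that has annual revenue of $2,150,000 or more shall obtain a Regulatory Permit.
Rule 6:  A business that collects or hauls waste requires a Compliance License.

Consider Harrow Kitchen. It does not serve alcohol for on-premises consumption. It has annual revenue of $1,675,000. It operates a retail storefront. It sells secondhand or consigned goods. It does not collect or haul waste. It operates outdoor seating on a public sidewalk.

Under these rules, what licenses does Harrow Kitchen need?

None

Rule 1: sells secondhand or consigned goods; does not collect or haul waste; operates outdoor seating on a public sidewalk → Secondhand Dealer Certificate not required.
Rule 2: does not collect or haul waste → Trade Authorization not required.
Rule 3: does not serve alcohol for on-premises consumption; revenue $1,675,000 ≤ $2,050,000; operates outdoor seating on a public sidewalk → Compliance Authorization not required.
Rule 4: does not serve alcohol for on-premises consumption; sells secondhand or consigned goods → Municipal License not required.
Rule 5: revenue $1,675,000 < $2,150,000 → Regulatory Permit not required.
Rule 6: does not collect or haul waste → Compliance License not required.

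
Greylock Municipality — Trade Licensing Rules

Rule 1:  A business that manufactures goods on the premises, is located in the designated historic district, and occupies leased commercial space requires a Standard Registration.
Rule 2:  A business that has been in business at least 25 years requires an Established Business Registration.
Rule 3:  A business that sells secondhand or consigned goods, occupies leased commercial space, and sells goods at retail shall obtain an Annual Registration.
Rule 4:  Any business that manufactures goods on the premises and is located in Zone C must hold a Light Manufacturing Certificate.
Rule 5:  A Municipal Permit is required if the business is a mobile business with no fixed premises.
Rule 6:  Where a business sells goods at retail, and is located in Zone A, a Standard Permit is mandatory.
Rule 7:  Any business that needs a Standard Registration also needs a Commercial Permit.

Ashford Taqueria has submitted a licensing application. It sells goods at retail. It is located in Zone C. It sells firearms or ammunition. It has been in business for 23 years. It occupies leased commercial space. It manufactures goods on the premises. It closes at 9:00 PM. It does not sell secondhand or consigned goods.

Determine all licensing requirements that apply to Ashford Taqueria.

Light Manufacturing Certificate

Rule 1: manufactures goods on the premises; is located in Zone C (not: is located in the designated historic district); occupies leased commercial space → Standard Registration not required.
Rule 2: years in business 23 < 25 → Established Business Registration not required.
Rule 3: does not sell secondhand or consigned goods; occupies leased commercial space; sells goods at retail → Annual Registration not required.
Rule 4: manufactures goods on the premises; is located in Zone C → Light Manufacturing Certificate required.
Rule 5: occupies leased commercial space (not: is a mobile business with no fixed premises) → Municipal Permit not required.
Rule 6: sells goods at retail; is located in Zone C (not: is located in Zone A) → Standard Permit not required.
Rule 7: Standard Registration is not required → no effect.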